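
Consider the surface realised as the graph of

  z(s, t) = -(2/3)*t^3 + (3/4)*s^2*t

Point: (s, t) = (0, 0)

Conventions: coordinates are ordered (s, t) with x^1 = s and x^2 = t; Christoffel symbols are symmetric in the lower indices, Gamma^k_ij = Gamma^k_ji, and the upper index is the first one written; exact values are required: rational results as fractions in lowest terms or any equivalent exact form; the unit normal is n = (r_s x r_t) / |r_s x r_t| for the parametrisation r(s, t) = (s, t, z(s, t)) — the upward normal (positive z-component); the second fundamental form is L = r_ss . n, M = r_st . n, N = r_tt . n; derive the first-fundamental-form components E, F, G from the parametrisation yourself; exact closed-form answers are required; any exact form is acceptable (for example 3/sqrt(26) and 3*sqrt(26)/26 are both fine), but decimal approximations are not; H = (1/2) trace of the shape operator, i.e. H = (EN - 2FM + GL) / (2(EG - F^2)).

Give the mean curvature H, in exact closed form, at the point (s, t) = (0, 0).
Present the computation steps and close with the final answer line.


z_s = 0, z_t = 0, z_ss = 0, z_st = 0, z_tt = 0
E = 1, F = 0, G = 1; answer radicand W^2 = 1
unnormalised second-form numerators: l = 0, m = 0, n = 0; L = l/sqrt(1), and similarly M = m/sqrt(W^2), N = n/sqrt(W^2)
H = (E*n - 2*F*m + G*l) / (2*(EG - F^2)*sqrt(W^2)); E*n - 2*F*m + G*l = 0, EG - F^2 = 1, so H = (0)/sqrt(1)

Answer: H = 0


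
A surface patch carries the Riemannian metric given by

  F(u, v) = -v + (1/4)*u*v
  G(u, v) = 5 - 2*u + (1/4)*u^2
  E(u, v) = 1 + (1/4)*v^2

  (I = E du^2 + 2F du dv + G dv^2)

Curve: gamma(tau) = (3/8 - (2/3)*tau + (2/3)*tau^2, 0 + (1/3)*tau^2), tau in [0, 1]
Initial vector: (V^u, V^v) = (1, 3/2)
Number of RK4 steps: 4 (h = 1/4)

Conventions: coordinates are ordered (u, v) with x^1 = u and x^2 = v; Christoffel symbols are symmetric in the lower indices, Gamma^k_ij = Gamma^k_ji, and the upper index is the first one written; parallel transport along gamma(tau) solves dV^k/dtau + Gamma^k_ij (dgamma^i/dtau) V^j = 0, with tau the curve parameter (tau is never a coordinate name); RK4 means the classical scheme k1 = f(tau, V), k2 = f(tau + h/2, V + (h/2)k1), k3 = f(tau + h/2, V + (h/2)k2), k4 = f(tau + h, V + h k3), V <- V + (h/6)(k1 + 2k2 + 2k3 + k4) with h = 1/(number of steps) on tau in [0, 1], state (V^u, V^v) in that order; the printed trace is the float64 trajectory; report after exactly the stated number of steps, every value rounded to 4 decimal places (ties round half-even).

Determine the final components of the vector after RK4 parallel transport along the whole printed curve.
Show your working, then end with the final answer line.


gamma'(tau) = (-2/3 + (4/3)*tau, (2/3)*tau); f(tau, V)^k = -Gamma^k_ij(gamma(tau)) gamma'^i(tau) V^j; h = 1/4; intermediate values shown to 6 dp
curve data and Christoffel symbols at the stage parameters:
  tau = 0.000000: gamma = (0.375000, 0.000000), gamma' = (-0.666667, 0.000000); Gamma_uuu = 0.000000, Gamma_uuv = 0.000000, Gamma_uvv = 0.000000, Gamma_vuu = 0.000000, Gamma_vuv = -0.211486, Gamma_vvv = 0.000000
  tau = 0.125000: gamma = (0.302083, 0.005208), gamma' = (-0.500000, 0.083333); Gamma_uuu = 0.000000, Gamma_uuv = 0.000295, Gamma_uvv = 0.000000, Gamma_vuu = 0.000000, Gamma_vuv = -0.209222, Gamma_vvv = 0.000000
  tau = 0.250000: gamma = (0.250000, 0.020833), gamma' = (-0.333333, 0.166667); Gamma_uuu = 0.000000, Gamma_uuv = 0.001153, Gamma_uvv = 0.000000, Gamma_vuu = 0.000000, Gamma_vuv = -0.207607, Gamma_vvv = 0.000000
  tau = 0.375000: gamma = (0.218750, 0.046875), gamma' = (-0.166667, 0.250000); Gamma_uuu = 0.000000, Gamma_uuv = 0.002561, Gamma_uvv = 0.000000, Gamma_vuu = 0.000000, Gamma_vuv = -0.206625, Gamma_vvv = 0.000000
  tau = 0.500000: gamma = (0.208333, 0.083333), gamma' = (0.000000, 0.333333); Gamma_uuu = 0.000000, Gamma_uuv = 0.004533, Gamma_uvv = 0.000000, Gamma_vuu = 0.000000, Gamma_vuv = -0.206252, Gamma_vvv = 0.000000
  tau = 0.625000: gamma = (0.218750, 0.130208), gamma' = (0.166667, 0.416667); Gamma_uuu = 0.000000, Gamma_uuv = 0.007109, Gamma_uvv = 0.000000, Gamma_vuu = 0.000000, Gamma_vuv = -0.206459, Gamma_vvv = 0.000000
  tau = 0.750000: gamma = (0.250000, 0.187500), gamma' = (0.333333, 0.500000); Gamma_uuu = 0.000000, Gamma_uuv = 0.010360, Gamma_uvv = 0.000000, Gamma_vuu = 0.000000, Gamma_vuv = -0.207209, Gamma_vvv = 0.000000
  tau = 0.875000: gamma = (0.302083, 0.255208), gamma' = (0.500000, 0.583333); Gamma_uuu = 0.000000, Gamma_uuv = 0.014386, Gamma_uvv = 0.000000, Gamma_vuu = 0.000000, Gamma_vuv = -0.208454, Gamma_vvv = 0.000000
  tau = 1.000000: gamma = (0.375000, 0.333333), gamma' = (0.666667, 0.666667); Gamma_uuu = 0.000000, Gamma_uuv = 0.019322, Gamma_uvv = 0.000000, Gamma_vuu = 0.000000, Gamma_vuv = -0.210124, Gamma_vvv = 0.000000
step 0: V^u = 1.0000, V^v = 1.5000
step 1: k1 = (0.000000, -0.211486), k2 = (0.000193, -0.136716), k3 = (0.000194, -0.137693), k4 = (0.000371, -0.066819); V <- V + (h/6)(k1 + 2k2 + 2k3 + k4): V^u = 1.0000, V^v = 1.4655
step 2: k1 = (0.000371, -0.066816), k2 = (-0.000018, 0.001479), k3 = (-0.000015, 0.001183), k4 = (-0.001511, 0.068754); V <- V + (h/6)(k1 + 2k2 + 2k3 + k4): V^u = 1.0000, V^v = 1.4658
step 3: k1 = (-0.001511, 0.068750), k2 = (-0.004709, 0.136743), k3 = (-0.004718, 0.137001), k4 = (-0.010355, 0.207093); V <- V + (h/6)(k1 + 2k2 + 2k3 + k4): V^u = 0.9987, V^v = 1.5001
step 4: k1 = (-0.010354, 0.207086), k2 = (-0.019347, 0.280338), k3 = (-0.019404, 0.281156), k4 = (-0.033031, 0.359214); V <- V + (h/6)(k1 + 2k2 + 2k3 + k4): V^u = 0.9937, V^v = 1.5705

Answer: V^u = 0.9937, V^v = 1.5705


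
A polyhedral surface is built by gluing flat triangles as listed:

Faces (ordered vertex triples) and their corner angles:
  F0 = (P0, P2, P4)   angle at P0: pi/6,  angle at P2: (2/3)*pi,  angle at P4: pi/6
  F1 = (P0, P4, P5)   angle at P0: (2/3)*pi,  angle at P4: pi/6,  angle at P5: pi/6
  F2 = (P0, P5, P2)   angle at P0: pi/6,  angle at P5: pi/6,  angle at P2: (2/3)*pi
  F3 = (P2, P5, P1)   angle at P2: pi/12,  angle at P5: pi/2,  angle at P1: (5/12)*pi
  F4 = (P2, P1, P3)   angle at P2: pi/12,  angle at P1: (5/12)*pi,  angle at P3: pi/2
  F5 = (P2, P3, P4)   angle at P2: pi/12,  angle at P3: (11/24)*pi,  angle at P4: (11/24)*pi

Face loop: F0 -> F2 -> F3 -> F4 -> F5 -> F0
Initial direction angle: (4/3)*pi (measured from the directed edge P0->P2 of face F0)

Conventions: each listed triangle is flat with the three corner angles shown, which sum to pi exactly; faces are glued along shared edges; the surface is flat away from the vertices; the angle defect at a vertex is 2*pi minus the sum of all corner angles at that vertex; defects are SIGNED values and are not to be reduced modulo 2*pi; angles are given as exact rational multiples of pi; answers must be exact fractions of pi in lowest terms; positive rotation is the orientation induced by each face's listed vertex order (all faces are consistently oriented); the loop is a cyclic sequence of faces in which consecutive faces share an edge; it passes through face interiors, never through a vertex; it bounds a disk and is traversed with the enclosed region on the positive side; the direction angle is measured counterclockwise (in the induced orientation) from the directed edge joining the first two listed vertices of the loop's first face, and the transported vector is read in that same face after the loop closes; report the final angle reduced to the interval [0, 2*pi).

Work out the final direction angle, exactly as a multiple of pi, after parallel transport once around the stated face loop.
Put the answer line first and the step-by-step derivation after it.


Answer: final direction angle = (7/4)*pi

enclosed vertex P2: corner angles sum to (19/12)*pi, defect = 2*pi - (19/12)*pi = (5/12)*pi
the rotation equals the total enclosed defect, so the final angle is initial + defects (mod 2*pi)
final angle = (4/3)*pi + (5/12)*pi = (7/4)*pi (mod 2*pi)


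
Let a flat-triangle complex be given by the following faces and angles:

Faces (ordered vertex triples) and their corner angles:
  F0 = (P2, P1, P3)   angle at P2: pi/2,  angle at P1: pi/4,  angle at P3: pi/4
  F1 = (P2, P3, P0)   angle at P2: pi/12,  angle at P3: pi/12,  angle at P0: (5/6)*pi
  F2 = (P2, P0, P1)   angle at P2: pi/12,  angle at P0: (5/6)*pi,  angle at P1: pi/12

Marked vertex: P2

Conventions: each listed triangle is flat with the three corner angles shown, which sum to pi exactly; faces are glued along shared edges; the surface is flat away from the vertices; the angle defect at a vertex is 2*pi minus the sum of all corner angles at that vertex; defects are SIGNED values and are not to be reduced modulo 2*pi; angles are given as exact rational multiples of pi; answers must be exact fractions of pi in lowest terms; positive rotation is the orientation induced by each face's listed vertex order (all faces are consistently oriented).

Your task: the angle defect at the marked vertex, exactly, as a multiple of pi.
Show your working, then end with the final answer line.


Sum of corner angles at P2: (2/3)*pi
defect = 2*pi - (2/3)*pi

Answer: defect(P2) = (4/3)*pi


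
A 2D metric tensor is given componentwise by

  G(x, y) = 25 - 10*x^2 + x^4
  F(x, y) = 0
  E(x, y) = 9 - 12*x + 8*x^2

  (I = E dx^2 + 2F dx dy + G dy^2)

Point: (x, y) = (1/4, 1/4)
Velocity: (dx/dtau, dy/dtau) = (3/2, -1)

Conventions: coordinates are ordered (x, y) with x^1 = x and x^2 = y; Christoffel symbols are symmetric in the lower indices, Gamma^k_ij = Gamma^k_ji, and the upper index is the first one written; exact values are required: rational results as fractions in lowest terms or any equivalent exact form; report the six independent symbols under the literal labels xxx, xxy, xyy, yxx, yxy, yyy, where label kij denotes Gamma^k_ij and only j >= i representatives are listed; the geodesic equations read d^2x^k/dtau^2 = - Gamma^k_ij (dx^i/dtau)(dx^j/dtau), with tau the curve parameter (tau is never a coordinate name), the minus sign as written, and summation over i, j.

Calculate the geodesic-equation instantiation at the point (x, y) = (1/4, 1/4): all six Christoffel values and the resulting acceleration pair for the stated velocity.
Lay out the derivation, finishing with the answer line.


E = 13/2, F = 0, G = 6241/256 at the point
E_x = -8, E_y = 0, F_x = 0, F_y = 0, G_x = -79/16, G_y = 0
EG - F^2 = 81133/512;  g^inv = (512/81133) * [[6241/256, 0], [0, 13/2]]
first-kind symbols [ij,l] = (1/2)(d_i g_jl + d_j g_il - d_l g_ij): [xx,x] = E_x/2 = -4, [xx,y] = F_x - E_y/2 = 0, [xy,x] = E_y/2 = 0, [xy,y] = G_x/2 = -79/32, [yy,x] = F_y - G_x/2 = 79/32, [yy,y] = G_y/2 = 0
Gamma^x_ij = (G*[ij,x] - F*[ij,y])/(EG - F^2), Gamma^y_ij = (E*[ij,y] - F*[ij,x])/(EG - F^2)
Gamma_xxx = -8/13, Gamma_xxy = 0, Gamma_xyy = 79/208, Gamma_yxx = 0, Gamma_yxy = -8/79, Gamma_yyy = 0
d^2x/dtau^2 = -(Gamma_xxx*(3/2)^2 + 2*Gamma_xxy*(3/2)*(-1) + Gamma_xyy*(-1)^2) = 209/208
d^2y/dtau^2 = -(Gamma_yxx*(3/2)^2 + 2*Gamma_yxy*(3/2)*(-1) + Gamma_yyy*(-1)^2) = -24/79

Answer: Gamma_xxx = -8/13, Gamma_xxy = 0, Gamma_xyy = 79/208, Gamma_yxx = 0, Gamma_yxy = -8/79, Gamma_yyy = 0; accelerations (d^2x/dtau^2, d^2y/dtau^2) = (209/208, -24/79)


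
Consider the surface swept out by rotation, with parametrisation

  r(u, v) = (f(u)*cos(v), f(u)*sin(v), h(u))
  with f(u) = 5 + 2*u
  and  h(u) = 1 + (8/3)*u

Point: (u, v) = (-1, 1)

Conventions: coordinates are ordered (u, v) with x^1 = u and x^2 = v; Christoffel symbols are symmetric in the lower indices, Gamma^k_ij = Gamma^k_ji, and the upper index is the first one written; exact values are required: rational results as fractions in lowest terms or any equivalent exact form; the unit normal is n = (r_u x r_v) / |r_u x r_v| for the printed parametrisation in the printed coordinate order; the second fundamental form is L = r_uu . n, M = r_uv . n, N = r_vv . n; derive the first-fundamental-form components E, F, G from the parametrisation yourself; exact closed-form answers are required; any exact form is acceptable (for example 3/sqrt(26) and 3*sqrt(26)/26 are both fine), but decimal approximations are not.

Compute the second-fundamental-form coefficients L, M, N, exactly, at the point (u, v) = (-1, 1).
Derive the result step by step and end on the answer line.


f = 3, f' = 2, f'' = 0, h' = 8/3, h'' = 0
E = 100/9, F = 0, G = 9; answer radicand W^2 = 100/9
unnormalised second-form numerators: l = 0, m = 0, n = 8; L = l/sqrt(100/9), and similarly M = m/sqrt(W^2), N = n/sqrt(W^2)

Answer: L = 0, M = 0, N = 12/5


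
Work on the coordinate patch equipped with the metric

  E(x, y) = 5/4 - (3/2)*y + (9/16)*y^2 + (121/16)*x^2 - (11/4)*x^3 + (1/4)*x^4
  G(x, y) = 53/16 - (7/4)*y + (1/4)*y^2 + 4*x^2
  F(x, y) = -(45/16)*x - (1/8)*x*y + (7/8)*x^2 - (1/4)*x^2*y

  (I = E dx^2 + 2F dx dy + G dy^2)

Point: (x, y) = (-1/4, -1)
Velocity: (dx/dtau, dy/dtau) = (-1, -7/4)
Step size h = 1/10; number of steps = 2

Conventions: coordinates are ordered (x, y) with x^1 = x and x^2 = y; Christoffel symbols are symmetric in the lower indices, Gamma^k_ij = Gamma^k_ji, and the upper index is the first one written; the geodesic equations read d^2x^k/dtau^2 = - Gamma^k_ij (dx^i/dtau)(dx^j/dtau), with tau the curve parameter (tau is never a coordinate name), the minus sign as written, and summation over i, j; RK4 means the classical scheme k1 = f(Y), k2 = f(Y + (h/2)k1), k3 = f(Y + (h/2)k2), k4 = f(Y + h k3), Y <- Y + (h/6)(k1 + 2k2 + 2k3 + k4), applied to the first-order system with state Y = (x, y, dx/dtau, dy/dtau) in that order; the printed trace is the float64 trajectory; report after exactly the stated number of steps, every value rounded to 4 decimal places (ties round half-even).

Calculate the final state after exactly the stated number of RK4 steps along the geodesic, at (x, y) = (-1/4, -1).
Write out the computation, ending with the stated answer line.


f(Y) = (dx/dtau, dy/dtau, -Gamma^x_ij Y'^i Y'^j, -Gamma^y_ij Y'^i Y'^j) with the Gammas evaluated at the stage position; h = 0.100000; intermediate values shown to 6 dp
step 0: x = -0.2500, y = -1.0000, dx/dtau = -1.0000, dy/dtau = -1.7500
step 1:
  k1: at (x, y) = (-0.250000, -1.000000), (dx/dtau, dy/dtau) = (-1.000000, -1.750000); Gamma_xxx = -0.508766, Gamma_xxy = -0.316099, Gamma_xyy = 0.312522, Gamma_yxx = -0.280431, Gamma_yxy = -0.137599, Gamma_yyy = -0.243946; k1 = (-1.000000, -1.750000, 0.658014, 1.509113)
  k2: at (x, y) = (-0.300000, -1.087500), (dx/dtau, dy/dtau) = (-0.967099, -1.674544); Gamma_xxx = -0.563070, Gamma_xxy = -0.282575, Gamma_xyy = 0.334334, Gamma_yxx = -0.254241, Gamma_yxy = -0.160771, Gamma_yyy = -0.246938; k2 = (-0.967099, -1.674544, 0.504353, 1.450948)
  k3: at (x, y) = (-0.298355, -1.083727), (dx/dtau, dy/dtau) = (-0.974782, -1.677453); Gamma_xxx = -0.561780, Gamma_xxy = -0.283680, Gamma_xyy = 0.333973, Gamma_yxx = -0.255214, Gamma_yxy = -0.160088, Gamma_yyy = -0.246940; k3 = (-0.974782, -1.677453, 0.521773, 1.460890)
  k4: at (x, y) = (-0.347478, -1.167745), (dx/dtau, dy/dtau) = (-0.947823, -1.603911); Gamma_xxx = -0.604188, Gamma_xxy = -0.252746, Gamma_xyy = 0.347614, Gamma_yxx = -0.230698, Gamma_yxy = -0.181251, Gamma_yyy = -0.248870; k4 = (-0.947823, -1.603911, 0.416996, 1.398562)
  Y <- Y + (h/6)(k1 + 2k2 + 2k3 + k4): x = -0.3472, y = -1.1676, dx/dtau = -0.9479, dy/dtau = -1.6045
step 2:
  k1: at (x, y) = (-0.347193, -1.167632), (dx/dtau, dy/dtau) = (-0.947879, -1.604477); Gamma_xxx = -0.603850, Gamma_xxy = -0.252913, Gamma_xyy = 0.347472, Gamma_yxx = -0.230795, Gamma_yxy = -0.181109, Gamma_yyy = -0.248828; k1 = (-0.947879, -1.604477, 0.417316, 1.398813)
  k2: at (x, y) = (-0.394587, -1.247856), (dx/dtau, dy/dtau) = (-0.927013, -1.534537); Gamma_xxx = -0.635458, Gamma_xxy = -0.225326, Gamma_xyy = 0.354462, Gamma_yxx = -0.208622, Gamma_yxy = -0.199823, Gamma_yyy = -0.249531; k2 = (-0.927013, -1.534537, 0.352464, 1.335386)
  k3: at (x, y) = (-0.393544, -1.244359), (dx/dtau, dy/dtau) = (-0.930256, -1.537708); Gamma_xxx = -0.635415, Gamma_xxy = -0.225908, Gamma_xyy = 0.354737, Gamma_yxx = -0.209248, Gamma_yxy = -0.199555, Gamma_yyy = -0.249691; k3 = (-0.930256, -1.537708, 0.357386, 1.342397)
  k4: at (x, y) = (-0.440219, -1.321403), (dx/dtau, dy/dtau) = (-0.912140, -1.470238); Gamma_xxx = -0.659486, Gamma_xxy = -0.200966, Gamma_xyy = 0.357265, Gamma_yxx = -0.189078, Gamma_yxy = -0.216440, Gamma_yyy = -0.249415; k4 = (-0.912140, -1.470238, 0.315444, 1.276967)
  Y <- Y + (h/6)(k1 + 2k2 + 2k3 + k4): x = -0.4401, y = -1.3213, dx/dtau = -0.9120, dy/dtau = -1.4706

Answer: x = -0.4401, y = -1.3213, dx/dtau = -0.9120, dy/dtau = -1.4706


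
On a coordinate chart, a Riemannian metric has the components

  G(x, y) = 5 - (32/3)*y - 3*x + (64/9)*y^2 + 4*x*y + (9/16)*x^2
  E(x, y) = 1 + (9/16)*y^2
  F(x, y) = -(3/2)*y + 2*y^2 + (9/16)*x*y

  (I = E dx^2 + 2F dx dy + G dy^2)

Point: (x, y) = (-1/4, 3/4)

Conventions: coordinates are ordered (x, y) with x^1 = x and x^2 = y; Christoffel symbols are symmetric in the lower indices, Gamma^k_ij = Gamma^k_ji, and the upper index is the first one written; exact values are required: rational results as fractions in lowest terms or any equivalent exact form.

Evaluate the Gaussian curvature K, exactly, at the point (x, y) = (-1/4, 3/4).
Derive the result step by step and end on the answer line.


E = 337/256, F = -27/256, G = 265/256, EG - F^2 = 173/128 at the point
E_x = 0, E_y = 27/32, F_x = 27/64, F_y = 87/64, G_x = -9/32, G_y = -1
E_yy = 9/8, F_xy = 9/16, G_xx = 9/8
Apply the Brioschi formula K = (det M1 - det M2)/(EG - F^2)^2 over the derivative matrices of E, F, G.
M1 = [[-E_yy/2 + F_xy - G_xx/2, E_x/2, F_x - E_y/2], [F_y - G_x/2, E, F], [G_y/2, F, G]] = [[-9/16, 0, 0], [3/2, 337/256, -27/256], [-1/2, -27/256, 265/256]]; det M1 = -1557/2048
M2 = [[0, E_y/2, G_x/2], [E_y/2, E, F], [G_x/2, F, G]] = [[0, 27/64, -9/64], [27/64, 337/256, -27/256], [-9/64, -27/256, 265/256]]; det M2 = -405/2048
det M1 - det M2 = -9/16; K = -9/16 / (173/128)^2 = -9216/29929

Answer: K = -9216/29929


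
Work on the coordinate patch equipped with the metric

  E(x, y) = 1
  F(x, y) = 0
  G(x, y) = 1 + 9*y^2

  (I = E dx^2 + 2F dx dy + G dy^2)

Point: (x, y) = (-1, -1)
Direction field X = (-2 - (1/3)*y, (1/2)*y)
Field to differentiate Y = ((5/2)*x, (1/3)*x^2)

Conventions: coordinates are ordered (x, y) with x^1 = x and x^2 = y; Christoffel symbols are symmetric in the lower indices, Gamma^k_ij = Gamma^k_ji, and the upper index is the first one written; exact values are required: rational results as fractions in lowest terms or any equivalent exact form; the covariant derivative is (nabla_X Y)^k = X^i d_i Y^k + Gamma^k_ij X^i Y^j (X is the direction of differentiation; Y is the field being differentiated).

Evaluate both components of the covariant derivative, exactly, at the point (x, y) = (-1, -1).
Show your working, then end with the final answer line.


E = 1, F = 0, G = 10 at the point
E_x = 0, E_y = 0, F_x = 0, F_y = 0, G_x = 0, G_y = -18
EG - F^2 = 10;  g^inv = (1/10) * [[10, 0], [0, 1]]
first-kind symbols [ij,l] = (1/2)(d_i g_jl + d_j g_il - d_l g_ij): [xx,x] = E_x/2 = 0, [xx,y] = F_x - E_y/2 = 0, [xy,x] = E_y/2 = 0, [xy,y] = G_x/2 = 0, [yy,x] = F_y - G_x/2 = 0, [yy,y] = G_y/2 = -9
Gamma^x_ij = (G*[ij,x] - F*[ij,y])/(EG - F^2), Gamma^y_ij = (E*[ij,y] - F*[ij,x])/(EG - F^2)
Gamma_xxx = 0, Gamma_xxy = 0, Gamma_xyy = 0, Gamma_yxx = 0, Gamma_yxy = 0, Gamma_yyy = -9/10
X = (-5/3, -1/2), Y = (-5/2, 1/3) at the point

Answer: (nabla_X Y)^x = -25/6, (nabla_X Y)^y = 227/180


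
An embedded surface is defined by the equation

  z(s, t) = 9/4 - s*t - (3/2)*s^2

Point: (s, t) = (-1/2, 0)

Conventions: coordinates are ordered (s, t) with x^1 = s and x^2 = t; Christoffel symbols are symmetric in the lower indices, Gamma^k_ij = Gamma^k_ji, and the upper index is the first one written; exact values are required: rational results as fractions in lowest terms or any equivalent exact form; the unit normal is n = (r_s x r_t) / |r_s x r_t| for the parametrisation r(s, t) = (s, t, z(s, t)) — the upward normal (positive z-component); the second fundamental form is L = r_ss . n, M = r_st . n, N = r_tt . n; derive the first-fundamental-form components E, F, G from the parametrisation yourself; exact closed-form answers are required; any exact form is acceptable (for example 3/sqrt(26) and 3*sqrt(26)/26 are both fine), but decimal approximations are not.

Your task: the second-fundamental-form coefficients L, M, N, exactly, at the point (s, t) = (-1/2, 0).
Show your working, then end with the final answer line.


z_s = 3/2, z_t = 1/2, z_ss = -3, z_st = -1, z_tt = 0
E = 13/4, F = 3/4, G = 5/4; answer radicand W^2 = 7/2
unnormalised second-form numerators: l = -3, m = -1, n = 0; L = l/sqrt(7/2), and similarly M = m/sqrt(W^2), N = n/sqrt(W^2)

Answer: L = -3*sqrt(14)/7, M = -sqrt(14)/7, N = 0


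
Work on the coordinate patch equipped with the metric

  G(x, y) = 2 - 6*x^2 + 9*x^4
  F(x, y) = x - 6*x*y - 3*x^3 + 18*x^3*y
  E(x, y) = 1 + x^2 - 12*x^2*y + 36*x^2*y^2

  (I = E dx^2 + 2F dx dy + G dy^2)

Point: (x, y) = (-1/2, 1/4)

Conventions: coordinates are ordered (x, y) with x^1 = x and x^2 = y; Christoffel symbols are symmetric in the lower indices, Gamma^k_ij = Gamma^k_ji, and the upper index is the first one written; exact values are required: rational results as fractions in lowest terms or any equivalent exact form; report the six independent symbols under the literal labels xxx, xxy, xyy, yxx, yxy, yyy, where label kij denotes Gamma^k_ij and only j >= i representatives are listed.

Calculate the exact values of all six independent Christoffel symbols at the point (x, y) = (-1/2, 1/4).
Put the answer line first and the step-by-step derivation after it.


Answer: Gamma_xxx = -1/9, Gamma_xxy = 2/3, Gamma_xyy = 0, Gamma_yxx = -1/9, Gamma_yxy = 2/3, Gamma_yyy = 0

E = 17/16, F = 1/16, G = 17/16 at the point
E_x = -1/4, E_y = 3/2, F_x = 5/8, F_y = 3/4, G_x = 3/2, G_y = 0
EG - F^2 = 9/8;  g^inv = (8/9) * [[17/16, -1/16], [-1/16, 17/16]]
first-kind symbols [ij,l] = (1/2)(d_i g_jl + d_j g_il - d_l g_ij): [xx,x] = E_x/2 = -1/8, [xx,y] = F_x - E_y/2 = -1/8, [xy,x] = E_y/2 = 3/4, [xy,y] = G_x/2 = 3/4, [yy,x] = F_y - G_x/2 = 0, [yy,y] = G_y/2 = 0
Gamma^x_ij = (G*[ij,x] - F*[ij,y])/(EG - F^2), Gamma^y_ij = (E*[ij,y] - F*[ij,x])/(EG - F^2)


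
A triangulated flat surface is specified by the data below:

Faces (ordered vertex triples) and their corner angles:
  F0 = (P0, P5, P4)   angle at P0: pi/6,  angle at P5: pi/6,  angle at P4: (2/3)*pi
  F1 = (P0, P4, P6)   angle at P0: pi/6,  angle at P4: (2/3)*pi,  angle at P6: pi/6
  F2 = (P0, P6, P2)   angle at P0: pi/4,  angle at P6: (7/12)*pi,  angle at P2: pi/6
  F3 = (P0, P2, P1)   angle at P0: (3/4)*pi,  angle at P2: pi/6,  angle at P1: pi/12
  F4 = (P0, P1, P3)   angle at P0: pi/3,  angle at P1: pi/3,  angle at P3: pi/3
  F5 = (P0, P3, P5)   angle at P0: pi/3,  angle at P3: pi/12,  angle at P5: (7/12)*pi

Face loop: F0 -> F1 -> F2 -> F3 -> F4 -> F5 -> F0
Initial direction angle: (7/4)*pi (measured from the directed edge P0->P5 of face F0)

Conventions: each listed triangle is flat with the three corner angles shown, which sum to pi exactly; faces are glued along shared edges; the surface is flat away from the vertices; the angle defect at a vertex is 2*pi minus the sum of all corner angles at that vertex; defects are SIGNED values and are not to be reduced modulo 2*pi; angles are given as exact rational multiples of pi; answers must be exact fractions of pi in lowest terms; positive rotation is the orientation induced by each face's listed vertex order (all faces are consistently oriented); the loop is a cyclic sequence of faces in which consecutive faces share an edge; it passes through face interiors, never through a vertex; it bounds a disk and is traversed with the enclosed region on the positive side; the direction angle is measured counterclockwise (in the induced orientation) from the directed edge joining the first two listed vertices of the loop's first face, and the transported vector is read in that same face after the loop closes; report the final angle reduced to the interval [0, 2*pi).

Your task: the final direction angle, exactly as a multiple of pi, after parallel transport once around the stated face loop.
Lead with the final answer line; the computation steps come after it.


Answer: final direction angle = (7/4)*pi

enclosed vertex P0: corner angles sum to 2*pi, defect = 2*pi - 2*pi = 0
transport around the loop rotates by the sum of enclosed defects; add to the initial angle mod 2*pi
final angle = (7/4)*pi + 0 = (7/4)*pi (mod 2*pi)


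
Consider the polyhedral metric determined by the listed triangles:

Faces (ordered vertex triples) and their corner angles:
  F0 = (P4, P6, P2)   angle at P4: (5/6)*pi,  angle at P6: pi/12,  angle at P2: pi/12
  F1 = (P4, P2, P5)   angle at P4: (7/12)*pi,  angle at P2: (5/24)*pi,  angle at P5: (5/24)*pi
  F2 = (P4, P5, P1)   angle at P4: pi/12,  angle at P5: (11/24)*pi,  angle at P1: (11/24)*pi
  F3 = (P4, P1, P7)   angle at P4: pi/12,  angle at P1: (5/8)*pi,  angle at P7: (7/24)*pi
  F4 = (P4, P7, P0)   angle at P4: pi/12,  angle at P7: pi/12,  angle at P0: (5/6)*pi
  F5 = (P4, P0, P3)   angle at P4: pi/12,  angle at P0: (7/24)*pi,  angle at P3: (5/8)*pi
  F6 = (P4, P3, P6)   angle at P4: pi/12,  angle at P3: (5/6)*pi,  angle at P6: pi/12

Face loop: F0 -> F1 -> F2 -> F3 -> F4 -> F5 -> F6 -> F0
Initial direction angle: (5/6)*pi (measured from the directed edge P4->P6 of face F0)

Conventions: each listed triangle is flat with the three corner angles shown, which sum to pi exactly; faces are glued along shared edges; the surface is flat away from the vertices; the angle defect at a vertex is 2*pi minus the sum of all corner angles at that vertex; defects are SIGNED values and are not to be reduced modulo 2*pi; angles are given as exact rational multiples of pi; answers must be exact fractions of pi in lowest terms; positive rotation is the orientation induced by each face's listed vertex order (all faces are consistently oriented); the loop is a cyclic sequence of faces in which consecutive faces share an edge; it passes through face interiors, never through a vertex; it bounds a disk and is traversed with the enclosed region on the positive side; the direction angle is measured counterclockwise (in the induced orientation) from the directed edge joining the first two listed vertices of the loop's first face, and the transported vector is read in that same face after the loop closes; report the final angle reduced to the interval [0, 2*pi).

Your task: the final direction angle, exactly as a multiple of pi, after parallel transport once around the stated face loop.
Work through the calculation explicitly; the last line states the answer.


enclosed vertex P4: corner angles sum to (11/6)*pi, defect = 2*pi - (11/6)*pi = pi/6
by Gauss-Bonnet the loop rotates the vector by the enclosed defect sum (positive orientation, mod 2*pi)
final angle = (5/6)*pi + pi/6 = pi (mod 2*pi)

Answer: final direction angle = pi


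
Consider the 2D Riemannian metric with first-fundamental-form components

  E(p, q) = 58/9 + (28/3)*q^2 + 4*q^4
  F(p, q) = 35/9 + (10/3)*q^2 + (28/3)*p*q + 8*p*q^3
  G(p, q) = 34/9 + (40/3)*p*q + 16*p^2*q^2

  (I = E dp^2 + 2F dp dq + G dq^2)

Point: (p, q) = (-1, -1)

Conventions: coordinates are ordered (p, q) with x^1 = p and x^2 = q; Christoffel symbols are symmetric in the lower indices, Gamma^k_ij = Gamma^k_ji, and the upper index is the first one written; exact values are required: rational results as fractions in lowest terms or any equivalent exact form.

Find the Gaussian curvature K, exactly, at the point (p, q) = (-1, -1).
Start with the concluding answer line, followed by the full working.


Answer: K = -1296/218089

E = 178/9, F = 221/9, G = 298/9, EG - F^2 = 467/9 at the point
E_p = 0, E_q = -104/3, F_p = -52/3, F_q = -40, G_p = -136/3, G_q = -136/3
E_qq = 200/3, F_pq = 100/3, G_pp = 32
K follows from Brioschi's formula, (det M1 - det M2)/(EG - F^2)^2.
M1 = [[-E_qq/2 + F_pq - G_pp/2, E_p/2, F_p - E_q/2], [F_q - G_p/2, E, F], [G_q/2, F, G]] = [[-16, 0, 0], [-52/3, 178/9, 221/9], [-68/3, 221/9, 298/9]]; det M1 = -7472/9
M2 = [[0, E_q/2, G_p/2], [E_q/2, E, F], [G_p/2, F, G]] = [[0, -52/3, -68/3], [-52/3, 178/9, 221/9], [-68/3, 221/9, 298/9]]; det M2 = -7328/9
det M1 - det M2 = -16; K = -16 / (467/9)^2 = -1296/218089


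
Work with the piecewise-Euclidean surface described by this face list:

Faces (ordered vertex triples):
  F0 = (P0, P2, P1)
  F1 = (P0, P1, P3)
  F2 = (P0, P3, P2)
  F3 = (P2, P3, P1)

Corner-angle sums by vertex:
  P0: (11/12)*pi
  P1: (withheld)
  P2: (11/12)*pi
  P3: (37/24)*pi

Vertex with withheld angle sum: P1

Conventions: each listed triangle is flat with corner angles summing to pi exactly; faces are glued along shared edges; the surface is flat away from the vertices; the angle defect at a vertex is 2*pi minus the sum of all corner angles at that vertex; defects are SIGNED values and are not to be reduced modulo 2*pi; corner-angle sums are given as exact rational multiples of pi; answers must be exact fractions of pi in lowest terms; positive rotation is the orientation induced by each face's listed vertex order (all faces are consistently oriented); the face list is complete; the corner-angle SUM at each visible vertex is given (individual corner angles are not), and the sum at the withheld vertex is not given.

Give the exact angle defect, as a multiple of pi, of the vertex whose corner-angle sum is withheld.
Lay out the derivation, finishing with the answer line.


V = 4, E = 6, F = 4; chi = V - E + F = 2
Gauss-Bonnet: total defect = 2*pi*chi = 4*pi; visible defects sum to (21/8)*pi

Answer: defect(P1) = (11/8)*pi


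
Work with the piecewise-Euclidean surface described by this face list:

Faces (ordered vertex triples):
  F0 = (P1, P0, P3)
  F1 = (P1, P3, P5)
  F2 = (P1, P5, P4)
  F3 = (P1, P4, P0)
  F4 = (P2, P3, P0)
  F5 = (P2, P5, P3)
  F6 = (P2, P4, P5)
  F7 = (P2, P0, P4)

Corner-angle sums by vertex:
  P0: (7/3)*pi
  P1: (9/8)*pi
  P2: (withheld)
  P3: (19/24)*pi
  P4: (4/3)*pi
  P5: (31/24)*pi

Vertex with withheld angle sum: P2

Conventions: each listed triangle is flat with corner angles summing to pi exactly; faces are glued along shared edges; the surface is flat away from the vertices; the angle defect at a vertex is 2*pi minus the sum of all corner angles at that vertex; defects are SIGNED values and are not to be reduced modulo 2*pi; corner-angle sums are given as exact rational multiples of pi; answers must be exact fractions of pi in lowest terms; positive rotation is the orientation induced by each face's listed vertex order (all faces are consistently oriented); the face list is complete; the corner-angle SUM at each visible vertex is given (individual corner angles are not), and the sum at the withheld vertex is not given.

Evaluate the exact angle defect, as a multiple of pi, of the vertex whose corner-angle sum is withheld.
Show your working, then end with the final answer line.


V = 6, E = 12, F = 8; chi = V - E + F = 2
Gauss-Bonnet: total defect = 2*pi*chi = 4*pi; visible defects sum to (25/8)*pi

Answer: defect(P2) = (7/8)*pi


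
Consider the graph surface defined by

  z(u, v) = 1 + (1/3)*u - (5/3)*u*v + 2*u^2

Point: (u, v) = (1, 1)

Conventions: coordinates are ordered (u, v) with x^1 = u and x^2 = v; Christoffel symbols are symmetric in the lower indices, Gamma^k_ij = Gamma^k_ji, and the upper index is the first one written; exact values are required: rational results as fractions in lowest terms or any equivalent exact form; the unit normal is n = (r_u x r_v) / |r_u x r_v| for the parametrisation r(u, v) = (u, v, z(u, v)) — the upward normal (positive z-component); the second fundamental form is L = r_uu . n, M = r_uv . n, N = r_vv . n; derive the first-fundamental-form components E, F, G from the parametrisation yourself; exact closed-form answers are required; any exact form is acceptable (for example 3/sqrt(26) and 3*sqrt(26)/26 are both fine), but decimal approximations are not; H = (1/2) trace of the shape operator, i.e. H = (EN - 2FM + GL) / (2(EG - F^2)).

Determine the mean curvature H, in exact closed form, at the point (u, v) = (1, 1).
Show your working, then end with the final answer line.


z_u = 8/3, z_v = -5/3, z_uu = 4, z_uv = -5/3, z_vv = 0
E = 73/9, F = -40/9, G = 34/9; answer radicand W^2 = 98/9
unnormalised second-form numerators: l = 4, m = -5/3, n = 0; L = l/sqrt(98/9), and similarly M = m/sqrt(W^2), N = n/sqrt(W^2)
H = (E*n - 2*F*m + G*l) / (2*(EG - F^2)*sqrt(W^2)); E*n - 2*F*m + G*l = 8/27, EG - F^2 = 98/9, so H = (2/147)/sqrt(98/9)

Answer: H = sqrt(2)/343


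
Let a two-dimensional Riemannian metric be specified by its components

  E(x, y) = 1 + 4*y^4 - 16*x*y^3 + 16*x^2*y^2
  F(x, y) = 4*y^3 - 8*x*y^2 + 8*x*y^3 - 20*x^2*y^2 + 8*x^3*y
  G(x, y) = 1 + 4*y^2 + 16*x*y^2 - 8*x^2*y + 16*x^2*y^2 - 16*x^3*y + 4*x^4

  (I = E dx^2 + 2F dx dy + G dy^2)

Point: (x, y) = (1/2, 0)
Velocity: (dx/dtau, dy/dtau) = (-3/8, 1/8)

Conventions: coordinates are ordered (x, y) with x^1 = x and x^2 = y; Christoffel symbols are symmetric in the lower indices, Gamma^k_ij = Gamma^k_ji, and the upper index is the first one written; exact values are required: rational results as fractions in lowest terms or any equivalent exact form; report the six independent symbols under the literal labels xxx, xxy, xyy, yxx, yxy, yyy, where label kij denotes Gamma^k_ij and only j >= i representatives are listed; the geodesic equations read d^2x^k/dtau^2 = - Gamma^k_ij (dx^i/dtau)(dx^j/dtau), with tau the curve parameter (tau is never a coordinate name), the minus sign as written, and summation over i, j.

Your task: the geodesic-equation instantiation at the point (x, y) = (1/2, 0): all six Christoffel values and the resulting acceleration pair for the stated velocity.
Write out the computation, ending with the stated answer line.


E = 1, F = 0, G = 5/4 at the point
E_x = 0, E_y = 0, F_x = 0, F_y = 1, G_x = 2, G_y = -4
EG - F^2 = 5/4;  g^inv = (4/5) * [[5/4, 0], [0, 1]]
first-kind symbols [ij,l] = (1/2)(d_i g_jl + d_j g_il - d_l g_ij): [xx,x] = E_x/2 = 0, [xx,y] = F_x - E_y/2 = 0, [xy,x] = E_y/2 = 0, [xy,y] = G_x/2 = 1, [yy,x] = F_y - G_x/2 = 0, [yy,y] = G_y/2 = -2
Gamma^x_ij = (G*[ij,x] - F*[ij,y])/(EG - F^2), Gamma^y_ij = (E*[ij,y] - F*[ij,x])/(EG - F^2)
Gamma_xxx = 0, Gamma_xxy = 0, Gamma_xyy = 0, Gamma_yxx = 0, Gamma_yxy = 4/5, Gamma_yyy = -8/5
d^2x/dtau^2 = -(Gamma_xxx*(-3/8)^2 + 2*Gamma_xxy*(-3/8)*(1/8) + Gamma_xyy*(1/8)^2) = 0
d^2y/dtau^2 = -(Gamma_yxx*(-3/8)^2 + 2*Gamma_yxy*(-3/8)*(1/8) + Gamma_yyy*(1/8)^2) = 1/10

Answer: Gamma_xxx = 0, Gamma_xxy = 0, Gamma_xyy = 0, Gamma_yxx = 0, Gamma_yxy = 4/5, Gamma_yyy = -8/5; accelerations (d^2x/dtau^2, d^2y/dtau^2) = (0, 1/10)


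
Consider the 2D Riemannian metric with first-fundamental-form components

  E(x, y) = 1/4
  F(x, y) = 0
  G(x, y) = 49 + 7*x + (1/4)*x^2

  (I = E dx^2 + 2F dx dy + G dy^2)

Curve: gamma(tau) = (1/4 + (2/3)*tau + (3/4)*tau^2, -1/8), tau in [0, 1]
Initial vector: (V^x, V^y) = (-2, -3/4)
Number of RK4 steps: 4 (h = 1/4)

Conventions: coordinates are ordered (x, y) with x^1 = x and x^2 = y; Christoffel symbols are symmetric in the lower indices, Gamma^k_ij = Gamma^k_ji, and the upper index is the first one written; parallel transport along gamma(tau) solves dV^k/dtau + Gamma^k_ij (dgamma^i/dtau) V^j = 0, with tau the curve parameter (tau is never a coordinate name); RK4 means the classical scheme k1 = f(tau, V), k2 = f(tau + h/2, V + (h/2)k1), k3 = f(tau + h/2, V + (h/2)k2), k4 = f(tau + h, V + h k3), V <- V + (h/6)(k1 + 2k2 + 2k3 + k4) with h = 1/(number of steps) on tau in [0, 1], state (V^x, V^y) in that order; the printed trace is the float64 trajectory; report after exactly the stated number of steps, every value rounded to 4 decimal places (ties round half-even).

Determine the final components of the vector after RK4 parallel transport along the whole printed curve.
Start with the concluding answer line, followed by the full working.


Answer: V^x = -2.0000, V^y = -0.6822

gamma'(tau) = (2/3 + (3/2)*tau, 0); f(tau, V)^k = -Gamma^k_ij(gamma(tau)) gamma'^i(tau) V^j; h = 1/4; intermediate values shown to 6 dp
curve data and Christoffel symbols at the stage parameters:
  tau = 0.000000: gamma = (0.250000, -0.125000), gamma' = (0.666667, 0.000000); Gamma_xxx = 0.000000, Gamma_xxy = 0.000000, Gamma_xyy = -14.250000, Gamma_yxx = 0.000000, Gamma_yxy = 0.070175, Gamma_yyy = 0.000000
  tau = 0.125000: gamma = (0.345052, -0.125000), gamma' = (0.854167, 0.000000); Gamma_xxx = 0.000000, Gamma_xxy = 0.000000, Gamma_xyy = -14.345052, Gamma_yxx = 0.000000, Gamma_yxy = 0.069710, Gamma_yyy = 0.000000
  tau = 0.250000: gamma = (0.463542, -0.125000), gamma' = (1.041667, 0.000000); Gamma_xxx = 0.000000, Gamma_xxy = 0.000000, Gamma_xyy = -14.463542, Gamma_yxx = 0.000000, Gamma_yxy = 0.069139, Gamma_yyy = 0.000000
  tau = 0.375000: gamma = (0.605469, -0.125000), gamma' = (1.229167, 0.000000); Gamma_xxx = 0.000000, Gamma_xxy = 0.000000, Gamma_xyy = -14.605469, Gamma_yxx = 0.000000, Gamma_yxy = 0.068468, Gamma_yyy = 0.000000
  tau = 0.500000: gamma = (0.770833, -0.125000), gamma' = (1.416667, 0.000000); Gamma_xxx = 0.000000, Gamma_xxy = 0.000000, Gamma_xyy = -14.770833, Gamma_yxx = 0.000000, Gamma_yxy = 0.067701, Gamma_yyy = 0.000000
  tau = 0.625000: gamma = (0.959635, -0.125000), gamma' = (1.604167, 0.000000); Gamma_xxx = 0.000000, Gamma_xxy = 0.000000, Gamma_xyy = -14.959635, Gamma_yxx = 0.000000, Gamma_yxy = 0.066847, Gamma_yyy = 0.000000
  tau = 0.750000: gamma = (1.171875, -0.125000), gamma' = (1.791667, 0.000000); Gamma_xxx = 0.000000, Gamma_xxy = 0.000000, Gamma_xyy = -15.171875, Gamma_yxx = 0.000000, Gamma_yxy = 0.065911, Gamma_yyy = 0.000000
  tau = 0.875000: gamma = (1.407552, -0.125000), gamma' = (1.979167, 0.000000); Gamma_xxx = 0.000000, Gamma_xxy = 0.000000, Gamma_xyy = -15.407552, Gamma_yxx = 0.000000, Gamma_yxy = 0.064903, Gamma_yyy = 0.000000
  tau = 1.000000: gamma = (1.666667, -0.125000), gamma' = (2.166667, 0.000000); Gamma_xxx = 0.000000, Gamma_xxy = 0.000000, Gamma_xyy = -15.666667, Gamma_yxx = 0.000000, Gamma_yxy = 0.063830, Gamma_yyy = 0.000000
step 0: V^x = -2.0000, V^y = -0.7500
step 1: k1 = (0.000000, 0.035088), k2 = (0.000000, 0.044397), k3 = (0.000000, 0.044328), k4 = (0.000000, 0.053217); V <- V + (h/6)(k1 + 2k2 + 2k3 + k4): V^x = -2.0000, V^y = -0.7389
step 2: k1 = (0.000000, 0.053218), k2 = (0.000000, 0.061627), k3 = (0.000000, 0.061538), k4 = (0.000000, 0.069395); V <- V + (h/6)(k1 + 2k2 + 2k3 + k4): V^x = -2.0000, V^y = -0.7236
step 3: k1 = (0.000000, 0.069396), k2 = (0.000000, 0.076659), k3 = (0.000000, 0.076561), k4 = (0.000000, 0.083185); V <- V + (h/6)(k1 + 2k2 + 2k3 + k4): V^x = -2.0000, V^y = -0.7044
step 4: k1 = (0.000000, 0.083187), k2 = (0.000000, 0.089151), k3 = (0.000000, 0.089055), k4 = (0.000000, 0.094342); V <- V + (h/6)(k1 + 2k2 + 2k3 + k4): V^x = -2.0000, V^y = -0.6822


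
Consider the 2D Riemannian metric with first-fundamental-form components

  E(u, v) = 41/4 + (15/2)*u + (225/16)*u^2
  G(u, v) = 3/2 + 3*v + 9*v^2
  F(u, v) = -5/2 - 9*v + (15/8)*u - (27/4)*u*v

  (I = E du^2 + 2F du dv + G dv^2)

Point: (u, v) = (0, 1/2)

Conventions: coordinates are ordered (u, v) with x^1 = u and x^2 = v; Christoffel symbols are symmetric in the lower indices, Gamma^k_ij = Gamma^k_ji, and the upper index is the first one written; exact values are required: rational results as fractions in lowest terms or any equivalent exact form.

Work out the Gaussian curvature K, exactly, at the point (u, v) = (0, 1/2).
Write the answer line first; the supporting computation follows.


Answer: K = -3852/5929

E = 41/4, F = -7, G = 21/4, EG - F^2 = 77/16 at the point
E_u = 15/2, E_v = 0, F_u = -3/2, F_v = -9, G_u = 0, G_v = 12
E_vv = 0, F_uv = -27/4, G_uu = 0
Evaluate Brioschi's two determinant matrices M1, M2 and divide by (EG - F^2)^2.
M1 = [[-E_vv/2 + F_uv - G_uu/2, E_u/2, F_u - E_v/2], [F_v - G_u/2, E, F], [G_v/2, F, G]] = [[-27/4, 15/4, -3/2], [-9, 41/4, -7], [6, -7, 21/4]]; det M1 = -963/64
M2 = [[0, E_v/2, G_u/2], [E_v/2, E, F], [G_u/2, F, G]] = [[0, 0, 0], [0, 41/4, -7], [0, -7, 21/4]]; det M2 = 0
det M1 - det M2 = -963/64; K = -963/64 / (77/16)^2 = -3852/5929


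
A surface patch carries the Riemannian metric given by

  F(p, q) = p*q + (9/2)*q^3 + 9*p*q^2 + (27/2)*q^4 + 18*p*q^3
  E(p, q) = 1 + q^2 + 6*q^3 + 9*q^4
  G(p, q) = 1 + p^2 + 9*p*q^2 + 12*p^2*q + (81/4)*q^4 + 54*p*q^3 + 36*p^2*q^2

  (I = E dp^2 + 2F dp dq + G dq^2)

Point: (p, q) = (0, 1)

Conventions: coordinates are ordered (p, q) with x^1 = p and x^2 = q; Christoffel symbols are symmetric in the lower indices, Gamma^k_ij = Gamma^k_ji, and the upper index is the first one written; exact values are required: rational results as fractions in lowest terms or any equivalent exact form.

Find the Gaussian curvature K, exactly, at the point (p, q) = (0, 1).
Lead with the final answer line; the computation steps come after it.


Answer: K = -784/22201

E = 17, F = 18, G = 85/4, EG - F^2 = 149/4 at the point
E_p = 0, E_q = 56, F_p = 28, F_q = 135/2, G_p = 63, G_q = 81
E_qq = 146, F_pq = 73, G_pp = 98
Brioschi: K = (det M1 - det M2) / (EG - F^2)^2 with the standard first/second-derivative matrices M1, M2.
M1 = [[-E_qq/2 + F_pq - G_pp/2, E_p/2, F_p - E_q/2], [F_q - G_p/2, E, F], [G_q/2, F, G]] = [[-49, 0, 0], [36, 17, 18], [81/2, 18, 85/4]]; det M1 = -7301/4
M2 = [[0, E_q/2, G_p/2], [E_q/2, E, F], [G_p/2, F, G]] = [[0, 28, 63/2], [28, 17, 18], [63/2, 18, 85/4]]; det M2 = -7105/4
det M1 - det M2 = -49; K = -49 / (149/4)^2 = -784/22201
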